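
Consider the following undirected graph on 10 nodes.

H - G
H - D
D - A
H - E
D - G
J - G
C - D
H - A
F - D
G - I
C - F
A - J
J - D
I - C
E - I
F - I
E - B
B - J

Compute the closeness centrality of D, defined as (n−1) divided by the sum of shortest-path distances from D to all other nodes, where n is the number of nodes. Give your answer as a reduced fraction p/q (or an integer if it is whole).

3/4

Distances from D: A:1, B:2, C:1, E:2, F:1, G:1, H:1, I:2, J:1. Sum = 12.
n = 10, so closeness = 9/12 = 3/4.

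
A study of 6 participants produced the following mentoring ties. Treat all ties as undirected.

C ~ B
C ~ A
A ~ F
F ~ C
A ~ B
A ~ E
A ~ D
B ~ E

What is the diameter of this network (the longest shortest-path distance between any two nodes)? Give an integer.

2

Eccentricity of each node (its greatest distance to any other): A:1, B:2, C:2, D:2, E:2, F:2.
The maximum eccentricity is 2, realized for instance by the pair E–F via E – A – F. So the diameter is 2.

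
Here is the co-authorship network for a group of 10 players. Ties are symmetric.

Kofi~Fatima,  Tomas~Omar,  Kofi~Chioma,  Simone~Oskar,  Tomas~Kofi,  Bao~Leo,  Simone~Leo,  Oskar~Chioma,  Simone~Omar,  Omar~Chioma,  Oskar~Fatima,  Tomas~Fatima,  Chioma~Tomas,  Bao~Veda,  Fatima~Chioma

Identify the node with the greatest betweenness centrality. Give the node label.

Unnormalized betweenness of each node: Bao:8, Chioma:9/2, Fatima:2, Kofi:0, Leo:14, Omar:8, Oskar:8, Simone:37/2, Tomas:2, Veda:0.
Simone has the largest value, 37/2, making it the main broker — the node through which the most shortest paths run.

Simone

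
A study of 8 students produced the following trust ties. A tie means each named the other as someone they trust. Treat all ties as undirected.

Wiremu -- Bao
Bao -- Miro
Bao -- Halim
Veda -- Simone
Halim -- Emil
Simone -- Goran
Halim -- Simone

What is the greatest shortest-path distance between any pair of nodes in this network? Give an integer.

Eccentricity of each node (its greatest distance to any other): Bao:3, Emil:3, Goran:4, Halim:2, Miro:4, Simone:3, Veda:4, Wiremu:4.
The maximum eccentricity is 4, realized for instance by the pair Goran–Wiremu via Goran – Simone – Halim – Bao – Wiremu. So the diameter is 4.

4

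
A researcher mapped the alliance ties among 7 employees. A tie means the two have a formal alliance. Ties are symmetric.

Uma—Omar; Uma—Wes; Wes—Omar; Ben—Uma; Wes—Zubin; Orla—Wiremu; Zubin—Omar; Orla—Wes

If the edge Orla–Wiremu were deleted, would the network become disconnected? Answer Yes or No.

Yes

Without the Orla–Wiremu edge there is no alternate route between Orla and Wiremu, so the network disconnects. It is a bridge.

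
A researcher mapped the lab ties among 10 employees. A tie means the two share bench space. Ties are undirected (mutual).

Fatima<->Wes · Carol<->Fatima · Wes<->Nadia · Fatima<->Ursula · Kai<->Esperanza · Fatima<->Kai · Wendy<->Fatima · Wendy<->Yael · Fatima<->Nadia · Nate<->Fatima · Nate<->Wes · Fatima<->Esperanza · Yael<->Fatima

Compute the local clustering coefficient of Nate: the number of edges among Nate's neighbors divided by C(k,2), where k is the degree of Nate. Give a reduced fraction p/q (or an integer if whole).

1

Nate's neighbors: Fatima and Wes (k = 2).
Possible neighbor pairs: C(2,2) = 1. Edges among them: Fatima–Wes → e = 1.
Clustering(Nate) = 1/1.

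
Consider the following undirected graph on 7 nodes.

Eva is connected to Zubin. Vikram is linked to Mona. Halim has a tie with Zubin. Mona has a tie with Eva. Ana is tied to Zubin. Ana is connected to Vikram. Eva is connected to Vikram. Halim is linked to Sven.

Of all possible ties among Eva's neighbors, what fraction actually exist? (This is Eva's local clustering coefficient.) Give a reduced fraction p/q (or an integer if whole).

Eva's neighbors: Mona, Vikram, and Zubin (k = 3).
Possible neighbor pairs: C(3,2) = 3. Edges among them: Mona–Vikram → e = 1.
Clustering(Eva) = 1/3.

1/3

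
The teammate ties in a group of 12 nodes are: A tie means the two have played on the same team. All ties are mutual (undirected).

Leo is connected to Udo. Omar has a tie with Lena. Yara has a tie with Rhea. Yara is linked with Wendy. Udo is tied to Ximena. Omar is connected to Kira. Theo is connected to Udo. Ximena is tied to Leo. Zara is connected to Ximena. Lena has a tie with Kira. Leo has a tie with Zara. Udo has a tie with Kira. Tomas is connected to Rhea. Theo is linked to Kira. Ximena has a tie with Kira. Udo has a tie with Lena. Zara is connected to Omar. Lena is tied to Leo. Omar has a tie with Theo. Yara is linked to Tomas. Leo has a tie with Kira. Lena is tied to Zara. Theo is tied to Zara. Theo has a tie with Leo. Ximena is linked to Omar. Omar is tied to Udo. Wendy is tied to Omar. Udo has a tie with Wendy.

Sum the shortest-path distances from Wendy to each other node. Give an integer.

Distances from Wendy: Kira:2, Lena:2, Leo:2, Omar:1, Rhea:2, Theo:2, Tomas:2, Udo:1, Ximena:2, Yara:1, Zara:2.
Sum = 2 + 2 + 2 + 1 + 2 + 2 + 2 + 1 + 2 + 1 + 2 = 19.

19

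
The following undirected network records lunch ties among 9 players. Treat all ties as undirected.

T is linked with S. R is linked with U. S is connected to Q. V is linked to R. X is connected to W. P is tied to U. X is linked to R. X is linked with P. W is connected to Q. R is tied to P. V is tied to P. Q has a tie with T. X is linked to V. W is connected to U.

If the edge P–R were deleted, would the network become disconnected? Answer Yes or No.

No

Even without that edge, P still reaches R via P – U – R, so the network stays connected. Not a bridge.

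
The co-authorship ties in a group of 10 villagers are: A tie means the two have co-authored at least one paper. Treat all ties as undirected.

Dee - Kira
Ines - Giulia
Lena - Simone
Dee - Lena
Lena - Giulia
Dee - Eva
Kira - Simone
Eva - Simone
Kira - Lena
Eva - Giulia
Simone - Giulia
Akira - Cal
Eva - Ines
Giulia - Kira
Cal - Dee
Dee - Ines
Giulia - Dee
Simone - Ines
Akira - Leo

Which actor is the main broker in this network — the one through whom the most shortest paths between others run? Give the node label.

Unnormalized betweenness of each node: Akira:8, Cal:14, Dee:58/3, Eva:4/5, Giulia:32/15, Ines:4/5, Kira:4/5, Lena:4/5, Leo:0, Simone:4/3.
Dee has the largest value, 58/3, making it the main broker — the node through which the most shortest paths run.

Dee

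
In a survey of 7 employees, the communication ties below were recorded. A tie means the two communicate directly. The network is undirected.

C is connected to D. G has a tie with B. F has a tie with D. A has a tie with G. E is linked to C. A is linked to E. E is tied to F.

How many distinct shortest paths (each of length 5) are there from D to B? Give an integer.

The shortest distance is 5. The length-5 paths are: D–C–E–A–G–B; D–F–E–A–G–B.
That gives 2 distinct shortest paths.

2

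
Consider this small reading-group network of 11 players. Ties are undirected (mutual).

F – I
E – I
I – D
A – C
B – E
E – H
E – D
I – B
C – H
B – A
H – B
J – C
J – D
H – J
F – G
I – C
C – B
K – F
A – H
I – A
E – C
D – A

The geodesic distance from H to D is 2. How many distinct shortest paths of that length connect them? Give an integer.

The shortest distance is 2. The length-2 paths are: H–A–D; H–J–D; H–E–D.
That gives 3 distinct shortest paths.

3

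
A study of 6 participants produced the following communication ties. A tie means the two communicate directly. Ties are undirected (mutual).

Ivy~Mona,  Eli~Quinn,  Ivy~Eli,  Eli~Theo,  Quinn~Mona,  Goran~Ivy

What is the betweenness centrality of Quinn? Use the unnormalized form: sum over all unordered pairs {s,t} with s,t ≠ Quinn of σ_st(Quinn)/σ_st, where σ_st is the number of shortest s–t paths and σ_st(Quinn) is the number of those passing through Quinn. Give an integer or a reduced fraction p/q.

Pairs whose geodesics pass through Quinn — Eli–Mona: 1/2; Theo–Mona: 1/2.
All other pairs contribute 0.
Summing the contributions gives betweenness(Quinn) = 1.

1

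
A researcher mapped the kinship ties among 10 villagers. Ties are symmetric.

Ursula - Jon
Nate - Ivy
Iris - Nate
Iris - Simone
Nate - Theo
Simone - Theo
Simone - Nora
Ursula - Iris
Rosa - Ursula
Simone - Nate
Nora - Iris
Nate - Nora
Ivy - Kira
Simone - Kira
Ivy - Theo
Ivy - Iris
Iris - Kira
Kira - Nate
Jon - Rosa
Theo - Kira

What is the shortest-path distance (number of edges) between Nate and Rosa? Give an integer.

3

One shortest route is Nate – Iris – Ursula – Rosa, which uses 3 edges, and at distance 2 from Nate we only reach {Ursula}, which does not include Rosa. So d(Nate,Rosa) = 3.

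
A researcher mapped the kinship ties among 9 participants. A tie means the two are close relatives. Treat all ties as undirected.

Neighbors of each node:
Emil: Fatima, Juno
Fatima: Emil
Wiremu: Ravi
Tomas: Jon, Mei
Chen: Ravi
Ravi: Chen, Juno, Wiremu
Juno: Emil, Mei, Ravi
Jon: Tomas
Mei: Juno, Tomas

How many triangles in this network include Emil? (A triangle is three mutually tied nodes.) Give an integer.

Emil's neighbors are Fatima and Juno, but none of them are tied to each other, so no triangle contains Emil.

0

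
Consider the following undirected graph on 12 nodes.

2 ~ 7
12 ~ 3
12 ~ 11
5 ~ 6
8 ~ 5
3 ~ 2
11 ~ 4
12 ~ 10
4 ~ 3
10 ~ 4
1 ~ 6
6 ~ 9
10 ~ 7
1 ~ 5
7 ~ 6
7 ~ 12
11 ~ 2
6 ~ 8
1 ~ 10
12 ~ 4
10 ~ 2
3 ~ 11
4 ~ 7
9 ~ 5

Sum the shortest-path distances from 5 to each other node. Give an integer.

25

Distances from 5: 1:1, 2:3, 3:4, 4:3, 6:1, 7:2, 8:1, 9:1, 10:2, 11:4, 12:3.
Sum = 1 + 3 + 4 + 3 + 1 + 2 + 1 + 1 + 2 + 4 + 3 = 25.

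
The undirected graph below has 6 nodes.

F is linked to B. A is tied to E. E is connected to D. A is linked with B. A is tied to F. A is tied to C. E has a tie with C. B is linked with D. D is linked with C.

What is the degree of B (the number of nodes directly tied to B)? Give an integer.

3

B is directly tied to A, D, and F. That is 3 neighbors, so the degree of B is 3.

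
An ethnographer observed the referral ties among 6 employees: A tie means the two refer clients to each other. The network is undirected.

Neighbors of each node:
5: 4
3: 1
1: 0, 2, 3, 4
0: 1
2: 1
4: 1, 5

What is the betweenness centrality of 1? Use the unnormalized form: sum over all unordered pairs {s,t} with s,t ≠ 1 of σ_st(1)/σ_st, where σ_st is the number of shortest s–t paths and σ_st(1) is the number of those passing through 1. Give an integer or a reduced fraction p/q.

9

Pairs whose geodesics pass through 1 — 2–5: 1; 2–4: 1; 2–0: 1; 2–3: 1; 5–0: 1; 5–3: 1; 4–0: 1; 4–3: 1; 0–3: 1.
All other pairs contribute 0.
Summing the contributions gives betweenness(1) = 9.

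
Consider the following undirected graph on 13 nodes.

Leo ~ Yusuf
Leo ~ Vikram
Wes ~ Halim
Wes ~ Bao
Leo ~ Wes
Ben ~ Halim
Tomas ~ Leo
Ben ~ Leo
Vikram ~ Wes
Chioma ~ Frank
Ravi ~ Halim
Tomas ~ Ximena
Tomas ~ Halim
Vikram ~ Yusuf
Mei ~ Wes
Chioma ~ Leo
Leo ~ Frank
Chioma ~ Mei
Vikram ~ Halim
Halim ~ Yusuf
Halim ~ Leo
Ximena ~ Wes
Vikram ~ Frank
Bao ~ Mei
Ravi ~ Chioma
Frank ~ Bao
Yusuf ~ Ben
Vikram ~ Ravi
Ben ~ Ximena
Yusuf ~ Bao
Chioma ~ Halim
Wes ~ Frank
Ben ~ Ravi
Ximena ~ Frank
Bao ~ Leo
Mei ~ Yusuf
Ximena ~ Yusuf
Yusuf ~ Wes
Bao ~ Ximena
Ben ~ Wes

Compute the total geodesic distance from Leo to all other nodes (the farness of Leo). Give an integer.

Distances from Leo: Bao:1, Ben:1, Chioma:1, Frank:1, Halim:1, Mei:2, Ravi:2, Tomas:1, Vikram:1, Wes:1, Ximena:2, Yusuf:1.
Sum = 1 + 1 + 1 + 1 + 1 + 2 + 2 + 1 + 1 + 1 + 2 + 1 = 15.

15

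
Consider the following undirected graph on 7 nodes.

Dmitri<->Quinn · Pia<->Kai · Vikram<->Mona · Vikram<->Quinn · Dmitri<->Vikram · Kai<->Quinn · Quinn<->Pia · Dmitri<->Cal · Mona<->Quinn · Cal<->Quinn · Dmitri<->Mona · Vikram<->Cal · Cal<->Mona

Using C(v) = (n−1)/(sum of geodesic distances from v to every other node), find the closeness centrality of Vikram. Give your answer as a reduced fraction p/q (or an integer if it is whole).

Distances from Vikram: Cal:1, Dmitri:1, Kai:2, Mona:1, Pia:2, Quinn:1. Sum = 8.
n = 7, so closeness = 6/8 = 3/4.

3/4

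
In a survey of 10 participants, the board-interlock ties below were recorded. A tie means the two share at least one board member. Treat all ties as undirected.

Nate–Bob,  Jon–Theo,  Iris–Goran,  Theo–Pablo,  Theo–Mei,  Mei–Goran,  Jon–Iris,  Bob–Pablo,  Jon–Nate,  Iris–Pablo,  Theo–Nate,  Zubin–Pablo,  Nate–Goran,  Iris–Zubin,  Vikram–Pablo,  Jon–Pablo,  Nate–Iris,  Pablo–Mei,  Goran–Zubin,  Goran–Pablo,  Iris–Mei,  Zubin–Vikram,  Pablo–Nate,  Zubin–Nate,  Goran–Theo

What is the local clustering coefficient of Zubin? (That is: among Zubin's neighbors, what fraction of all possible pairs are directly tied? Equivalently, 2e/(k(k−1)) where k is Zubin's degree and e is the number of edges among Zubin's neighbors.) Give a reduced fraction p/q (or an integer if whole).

Zubin's neighbors: Goran, Iris, Nate, Pablo, and Vikram (k = 5).
Possible neighbor pairs: C(5,2) = 10. Edges among them: Goran–Iris, Goran–Nate, Goran–Pablo, Iris–Nate, Iris–Pablo, Nate–Pablo, Pablo–Vikram → e = 7.
Clustering(Zubin) = 7/10.

7/10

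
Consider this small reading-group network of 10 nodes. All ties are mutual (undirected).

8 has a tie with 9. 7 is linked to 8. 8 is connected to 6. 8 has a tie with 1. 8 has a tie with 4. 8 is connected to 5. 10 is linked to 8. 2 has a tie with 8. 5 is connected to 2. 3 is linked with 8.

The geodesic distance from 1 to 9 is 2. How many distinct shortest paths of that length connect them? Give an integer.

1

The shortest distance is 2, and the only length-2 path is 1–8–9. So there is exactly 1 shortest path.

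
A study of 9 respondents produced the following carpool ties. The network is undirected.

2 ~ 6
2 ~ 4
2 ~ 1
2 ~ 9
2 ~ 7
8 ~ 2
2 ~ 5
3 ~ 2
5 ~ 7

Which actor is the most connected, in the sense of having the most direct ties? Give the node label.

Degrees — 1:1, 2:8, 3:1, 4:1, 5:2, 6:1, 7:2, 8:1, 9:1.
The maximum is 8, attained only by 2.

2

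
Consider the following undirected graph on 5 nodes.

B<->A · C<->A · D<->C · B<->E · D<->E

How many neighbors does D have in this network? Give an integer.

D is directly tied to C and E. That is 2 neighbors, so the degree of D is 2.

2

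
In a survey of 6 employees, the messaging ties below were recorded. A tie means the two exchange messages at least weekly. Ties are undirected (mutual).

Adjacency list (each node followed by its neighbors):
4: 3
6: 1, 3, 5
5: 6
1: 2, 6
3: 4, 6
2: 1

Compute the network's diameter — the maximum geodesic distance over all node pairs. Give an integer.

4

Eccentricity of each node (its greatest distance to any other): 1:3, 2:4, 3:3, 4:4, 5:3, 6:2.
The maximum eccentricity is 4, realized for instance by the pair 4–2 via 4 – 3 – 6 – 1 – 2. So the diameter is 4.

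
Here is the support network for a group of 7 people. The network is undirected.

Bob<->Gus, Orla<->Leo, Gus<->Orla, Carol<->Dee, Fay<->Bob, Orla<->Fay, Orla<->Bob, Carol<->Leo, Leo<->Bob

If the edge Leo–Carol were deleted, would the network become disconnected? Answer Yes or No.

Yes

Without the Leo–Carol edge there is no alternate route between Leo and Carol, so the network disconnects. It is a bridge.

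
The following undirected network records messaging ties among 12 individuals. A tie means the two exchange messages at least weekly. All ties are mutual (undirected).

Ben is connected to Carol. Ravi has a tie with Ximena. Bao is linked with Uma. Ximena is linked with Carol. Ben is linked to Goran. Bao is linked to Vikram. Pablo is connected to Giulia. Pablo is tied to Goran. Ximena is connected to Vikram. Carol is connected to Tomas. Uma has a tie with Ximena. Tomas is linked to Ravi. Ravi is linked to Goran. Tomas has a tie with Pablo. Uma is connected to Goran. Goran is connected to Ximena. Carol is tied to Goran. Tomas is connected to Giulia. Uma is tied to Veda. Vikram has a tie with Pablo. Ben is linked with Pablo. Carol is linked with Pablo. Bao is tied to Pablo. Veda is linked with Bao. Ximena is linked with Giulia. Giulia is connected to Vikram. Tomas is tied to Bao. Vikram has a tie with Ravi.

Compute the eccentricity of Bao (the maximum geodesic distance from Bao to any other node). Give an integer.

2

Distances from Bao: Ben:2, Carol:2, Giulia:2, Goran:2, Pablo:1, Ravi:2, Tomas:1, Uma:1, Veda:1, Vikram:1, Ximena:2.
The largest is 2 (to Goran, Ben, Carol, Giulia, Ravi, and Ximena), so the eccentricity of Bao is 2.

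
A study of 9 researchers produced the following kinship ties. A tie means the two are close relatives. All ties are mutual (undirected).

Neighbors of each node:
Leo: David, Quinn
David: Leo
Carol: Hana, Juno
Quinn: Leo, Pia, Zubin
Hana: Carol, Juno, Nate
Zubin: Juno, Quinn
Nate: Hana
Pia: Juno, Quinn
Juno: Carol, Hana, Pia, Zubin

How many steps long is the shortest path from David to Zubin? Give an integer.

One shortest route is David – Leo – Quinn – Zubin, which uses 3 edges, and at distance 2 from David we only reach {Quinn}, which does not include Zubin. So d(David,Zubin) = 3.

3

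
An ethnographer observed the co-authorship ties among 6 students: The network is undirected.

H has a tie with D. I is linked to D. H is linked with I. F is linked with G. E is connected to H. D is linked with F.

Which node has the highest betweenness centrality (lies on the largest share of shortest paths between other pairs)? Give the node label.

Unnormalized betweenness of each node: D:6, E:0, F:4, G:0, H:4, I:0.
D has the largest value, 6, making it the main broker — the node through which the most shortest paths run.

D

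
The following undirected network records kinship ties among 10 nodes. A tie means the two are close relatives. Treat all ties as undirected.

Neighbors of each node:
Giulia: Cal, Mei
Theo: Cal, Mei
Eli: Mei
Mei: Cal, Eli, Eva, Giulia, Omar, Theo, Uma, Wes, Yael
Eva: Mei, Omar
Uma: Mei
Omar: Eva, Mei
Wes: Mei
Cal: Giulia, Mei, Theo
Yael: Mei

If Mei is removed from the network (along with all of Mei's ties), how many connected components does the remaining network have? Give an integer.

6

Without Mei, the remaining ties split the others into: {Eva, Omar}; {Cal, Giulia, Theo}; {Uma}; {Yael}; {Wes}; {Eli}.
That's 6 separate components.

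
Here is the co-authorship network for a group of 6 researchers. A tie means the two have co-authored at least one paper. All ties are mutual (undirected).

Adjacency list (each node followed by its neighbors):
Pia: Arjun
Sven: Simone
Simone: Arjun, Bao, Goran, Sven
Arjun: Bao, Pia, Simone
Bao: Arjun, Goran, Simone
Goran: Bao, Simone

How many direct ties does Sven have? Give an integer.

Sven is directly tied to Simone. That is 1 neighbor, so the degree of Sven is 1.

1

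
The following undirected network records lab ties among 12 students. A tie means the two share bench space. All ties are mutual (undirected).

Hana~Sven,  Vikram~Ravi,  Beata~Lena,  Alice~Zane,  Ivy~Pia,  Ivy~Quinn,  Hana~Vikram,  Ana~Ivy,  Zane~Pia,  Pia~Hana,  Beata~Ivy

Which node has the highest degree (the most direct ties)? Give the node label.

Degrees — Alice:1, Ana:1, Beata:2, Hana:3, Ivy:4, Lena:1, Pia:3, Quinn:1, Ravi:1, Sven:1, Vikram:2, Zane:2.
The maximum is 4, attained only by Ivy.

Ivy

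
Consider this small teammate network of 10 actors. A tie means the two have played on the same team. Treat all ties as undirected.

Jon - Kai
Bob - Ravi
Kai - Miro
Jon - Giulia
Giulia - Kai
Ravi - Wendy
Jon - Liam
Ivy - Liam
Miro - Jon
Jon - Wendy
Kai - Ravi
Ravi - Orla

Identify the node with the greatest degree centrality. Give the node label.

Degrees — Bob:1, Giulia:2, Ivy:1, Jon:5, Kai:4, Liam:2, Miro:2, Orla:1, Ravi:4, Wendy:2.
The maximum is 5, attained only by Jon.

Jon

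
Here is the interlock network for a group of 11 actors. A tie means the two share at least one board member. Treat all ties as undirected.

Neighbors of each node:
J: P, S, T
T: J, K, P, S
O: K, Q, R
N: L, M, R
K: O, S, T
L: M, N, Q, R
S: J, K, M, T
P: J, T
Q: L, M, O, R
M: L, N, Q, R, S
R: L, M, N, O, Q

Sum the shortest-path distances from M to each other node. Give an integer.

Distances from M: J:2, K:2, L:1, N:1, O:2, P:3, Q:1, R:1, S:1, T:2.
Sum = 2 + 2 + 1 + 1 + 2 + 3 + 1 + 1 + 1 + 2 = 16.

16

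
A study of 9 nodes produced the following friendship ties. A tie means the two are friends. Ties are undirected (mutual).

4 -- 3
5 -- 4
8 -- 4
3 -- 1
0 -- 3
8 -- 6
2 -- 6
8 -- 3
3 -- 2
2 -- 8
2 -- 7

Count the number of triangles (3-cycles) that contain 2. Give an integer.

2

2's neighbors: 3, 6, 7, and 8.
Neighbor pairs that are themselves tied: 2–3–8; 2–6–8. Each forms one triangle with 2, for 2 in total.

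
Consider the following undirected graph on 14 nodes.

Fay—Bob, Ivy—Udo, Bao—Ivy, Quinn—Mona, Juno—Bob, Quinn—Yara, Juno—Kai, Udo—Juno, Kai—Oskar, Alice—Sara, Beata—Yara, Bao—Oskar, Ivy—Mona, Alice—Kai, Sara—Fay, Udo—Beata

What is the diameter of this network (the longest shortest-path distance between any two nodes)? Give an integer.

Eccentricity of each node (its greatest distance to any other): Alice:6, Bao:5, Beata:5, Bob:5, Fay:6, Ivy:5, Juno:4, Kai:5, Mona:6, Oskar:5, Quinn:7, Sara:7, Udo:4, Yara:6.
The maximum eccentricity is 7, realized for instance by the pair Sara–Quinn via Sara – Alice – Kai – Oskar – Bao – Ivy – Mona – Quinn. So the diameter is 7.

7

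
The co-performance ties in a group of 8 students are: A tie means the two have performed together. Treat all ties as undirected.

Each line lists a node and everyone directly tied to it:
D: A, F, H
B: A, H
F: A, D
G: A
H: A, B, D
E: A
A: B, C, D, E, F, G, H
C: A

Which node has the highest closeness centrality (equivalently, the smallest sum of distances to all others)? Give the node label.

Farness (sum of distances to all others) for each node — A:7, B:12, C:13, D:11, E:13, F:12, G:13, H:11.
The smallest farness is 7, for A, so A has the highest closeness.

A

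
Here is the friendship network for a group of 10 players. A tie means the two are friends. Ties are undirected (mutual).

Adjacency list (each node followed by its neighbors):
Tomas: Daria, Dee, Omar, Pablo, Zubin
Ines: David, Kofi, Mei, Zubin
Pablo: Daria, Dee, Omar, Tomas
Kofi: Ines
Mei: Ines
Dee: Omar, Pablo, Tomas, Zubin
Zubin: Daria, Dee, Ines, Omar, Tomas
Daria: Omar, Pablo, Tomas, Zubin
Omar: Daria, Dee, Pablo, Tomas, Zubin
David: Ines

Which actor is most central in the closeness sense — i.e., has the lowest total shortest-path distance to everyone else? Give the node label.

Farness (sum of distances to all others) for each node — Daria:17, David:23, Dee:17, Ines:15, Kofi:23, Mei:23, Omar:16, Pablo:21, Tomas:16, Zubin:13.
The smallest farness is 13, for Zubin, so Zubin has the highest closeness.

Zubin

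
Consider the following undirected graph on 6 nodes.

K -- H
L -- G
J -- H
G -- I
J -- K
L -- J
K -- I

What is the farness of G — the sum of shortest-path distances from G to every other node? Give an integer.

9

Distances from G: H:3, I:1, J:2, K:2, L:1.
Sum = 3 + 1 + 2 + 2 + 1 = 9.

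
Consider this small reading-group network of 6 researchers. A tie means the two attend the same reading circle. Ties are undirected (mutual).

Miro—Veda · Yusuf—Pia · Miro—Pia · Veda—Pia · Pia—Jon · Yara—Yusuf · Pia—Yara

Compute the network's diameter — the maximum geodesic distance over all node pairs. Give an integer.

2

Eccentricity of each node (its greatest distance to any other): Jon:2, Miro:2, Pia:1, Veda:2, Yara:2, Yusuf:2.
The maximum eccentricity is 2, realized for instance by the pair Veda–Yusuf via Veda – Pia – Yusuf. So the diameter is 2.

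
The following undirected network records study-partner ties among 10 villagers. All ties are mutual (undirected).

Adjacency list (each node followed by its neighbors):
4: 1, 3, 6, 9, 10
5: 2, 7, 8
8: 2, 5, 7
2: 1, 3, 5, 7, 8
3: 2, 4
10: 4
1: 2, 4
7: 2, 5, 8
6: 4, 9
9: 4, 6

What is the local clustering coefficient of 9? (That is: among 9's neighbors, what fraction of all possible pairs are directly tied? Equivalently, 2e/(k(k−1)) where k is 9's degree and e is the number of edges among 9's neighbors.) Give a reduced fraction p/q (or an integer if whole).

1

9's neighbors: 4 and 6 (k = 2).
Possible neighbor pairs: C(2,2) = 1. Edges among them: 4–6 → e = 1.
Clustering(9) = 1/1.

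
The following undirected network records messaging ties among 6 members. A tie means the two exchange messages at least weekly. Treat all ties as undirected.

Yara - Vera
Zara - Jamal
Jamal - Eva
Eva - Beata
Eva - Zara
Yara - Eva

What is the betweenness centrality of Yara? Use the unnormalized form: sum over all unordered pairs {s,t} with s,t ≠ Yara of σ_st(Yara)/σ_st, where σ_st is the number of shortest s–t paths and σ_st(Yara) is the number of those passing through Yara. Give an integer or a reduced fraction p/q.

Pairs whose geodesics pass through Yara — Jamal–Vera: 1; Eva–Vera: 1; Zara–Vera: 1; Vera–Beata: 1.
All other pairs contribute 0.
Summing the contributions gives betweenness(Yara) = 4.

4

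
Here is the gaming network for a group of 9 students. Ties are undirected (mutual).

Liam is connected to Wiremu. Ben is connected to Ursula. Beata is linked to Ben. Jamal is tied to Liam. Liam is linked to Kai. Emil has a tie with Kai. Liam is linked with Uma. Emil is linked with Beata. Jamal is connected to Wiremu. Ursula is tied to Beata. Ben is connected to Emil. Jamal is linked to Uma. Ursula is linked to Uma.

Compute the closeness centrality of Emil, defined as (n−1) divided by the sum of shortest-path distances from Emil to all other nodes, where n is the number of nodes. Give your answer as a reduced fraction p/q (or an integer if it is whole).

Distances from Emil: Beata:1, Ben:1, Jamal:3, Kai:1, Liam:2, Uma:3, Ursula:2, Wiremu:3. Sum = 16.
n = 9, so closeness = 8/16 = 1/2.

1/2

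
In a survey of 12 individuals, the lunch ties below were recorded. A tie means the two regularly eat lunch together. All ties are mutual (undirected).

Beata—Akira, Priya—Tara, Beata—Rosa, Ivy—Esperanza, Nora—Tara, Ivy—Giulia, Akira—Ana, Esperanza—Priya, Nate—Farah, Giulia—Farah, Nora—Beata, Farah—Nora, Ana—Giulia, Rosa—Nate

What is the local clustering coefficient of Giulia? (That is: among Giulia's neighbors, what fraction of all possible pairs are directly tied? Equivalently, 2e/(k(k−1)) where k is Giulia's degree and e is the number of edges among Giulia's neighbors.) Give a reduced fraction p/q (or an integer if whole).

0

Giulia's neighbors: Ana, Farah, and Ivy (k = 3).
Possible neighbor pairs: C(3,2) = 3. Edges among them: none → e = 0.
Clustering(Giulia) = 0/3 = 0.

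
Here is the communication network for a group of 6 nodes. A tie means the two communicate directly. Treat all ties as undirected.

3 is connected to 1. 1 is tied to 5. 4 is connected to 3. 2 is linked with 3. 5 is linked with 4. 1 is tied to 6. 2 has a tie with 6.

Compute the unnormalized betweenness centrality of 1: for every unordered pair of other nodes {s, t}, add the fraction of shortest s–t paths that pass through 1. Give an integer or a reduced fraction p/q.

10/3

Pairs whose geodesics pass through 1 — 2–5: 2/3; 6–5: 1; 6–4: 2/3; 6–3: 1/2; 5–3: 1/2.
All other pairs contribute 0.
Summing the contributions gives betweenness(1) = 10/3.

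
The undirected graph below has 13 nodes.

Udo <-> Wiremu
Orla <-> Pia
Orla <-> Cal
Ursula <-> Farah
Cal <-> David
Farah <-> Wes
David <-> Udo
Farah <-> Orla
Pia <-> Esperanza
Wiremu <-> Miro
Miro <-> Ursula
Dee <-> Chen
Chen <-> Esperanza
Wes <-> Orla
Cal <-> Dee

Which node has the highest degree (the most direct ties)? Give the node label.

Orla

Degrees — Cal:3, Chen:2, David:2, Dee:2, Esperanza:2, Farah:3, Miro:2, Orla:4, Pia:2, Udo:2, Ursula:2, Wes:2, Wiremu:2.
The maximum is 4, attained only by Orla.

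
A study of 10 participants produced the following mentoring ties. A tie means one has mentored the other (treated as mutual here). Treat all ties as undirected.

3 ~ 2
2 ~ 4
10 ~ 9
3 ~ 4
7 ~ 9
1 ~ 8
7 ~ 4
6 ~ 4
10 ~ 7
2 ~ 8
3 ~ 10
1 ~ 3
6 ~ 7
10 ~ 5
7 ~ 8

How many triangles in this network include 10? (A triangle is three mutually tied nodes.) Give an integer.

10's neighbors: 3, 5, 7, and 9.
Neighbor pairs that are themselves tied: 10–7–9. Each forms one triangle with 10, for 1 in total.

1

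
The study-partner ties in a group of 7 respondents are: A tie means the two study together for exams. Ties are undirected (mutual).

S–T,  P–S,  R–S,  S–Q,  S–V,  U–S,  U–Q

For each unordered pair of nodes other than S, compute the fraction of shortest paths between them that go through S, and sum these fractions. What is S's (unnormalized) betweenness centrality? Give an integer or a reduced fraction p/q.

Pairs whose geodesics pass through S — U–P: 1; U–R: 1; U–V: 1; U–T: 1; P–Q: 1; P–R: 1; P–V: 1; P–T: 1; Q–R: 1; Q–V: 1; Q–T: 1; R–V: 1; R–T: 1; V–T: 1.
All other pairs contribute 0.
Summing the contributions gives betweenness(S) = 14.

14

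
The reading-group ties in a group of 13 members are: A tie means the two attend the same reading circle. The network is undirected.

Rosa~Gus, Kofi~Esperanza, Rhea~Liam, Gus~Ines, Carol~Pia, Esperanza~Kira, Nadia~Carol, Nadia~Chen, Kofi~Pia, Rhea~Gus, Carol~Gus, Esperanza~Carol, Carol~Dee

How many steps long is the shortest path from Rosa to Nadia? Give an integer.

One shortest route is Rosa – Gus – Carol – Nadia, which uses 3 edges, and at distance 2 from Rosa we only reach {Carol, Ines, Rhea}, which does not include Nadia. So d(Rosa,Nadia) = 3.

3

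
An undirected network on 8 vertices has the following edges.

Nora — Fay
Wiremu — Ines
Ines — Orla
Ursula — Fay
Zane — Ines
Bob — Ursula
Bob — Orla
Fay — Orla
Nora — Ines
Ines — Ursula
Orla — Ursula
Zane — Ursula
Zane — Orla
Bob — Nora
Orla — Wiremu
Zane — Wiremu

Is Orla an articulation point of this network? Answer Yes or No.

Even without Orla, every remaining node can still reach every other (the residual graph is connected), so Orla is not a cut vertex.

No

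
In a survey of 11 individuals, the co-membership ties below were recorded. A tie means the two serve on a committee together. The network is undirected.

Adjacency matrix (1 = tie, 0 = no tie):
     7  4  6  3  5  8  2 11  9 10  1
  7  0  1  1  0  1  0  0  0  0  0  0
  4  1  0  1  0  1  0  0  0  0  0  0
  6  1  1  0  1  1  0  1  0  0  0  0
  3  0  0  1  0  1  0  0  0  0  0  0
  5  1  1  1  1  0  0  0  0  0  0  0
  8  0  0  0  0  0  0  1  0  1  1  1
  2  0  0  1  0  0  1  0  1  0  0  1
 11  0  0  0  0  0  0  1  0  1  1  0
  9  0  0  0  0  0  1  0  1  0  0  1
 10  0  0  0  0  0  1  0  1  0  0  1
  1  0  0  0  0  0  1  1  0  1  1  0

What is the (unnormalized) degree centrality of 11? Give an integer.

11 is directly tied to 2, 9, and 10. That is 3 neighbors, so the degree of 11 is 3.

3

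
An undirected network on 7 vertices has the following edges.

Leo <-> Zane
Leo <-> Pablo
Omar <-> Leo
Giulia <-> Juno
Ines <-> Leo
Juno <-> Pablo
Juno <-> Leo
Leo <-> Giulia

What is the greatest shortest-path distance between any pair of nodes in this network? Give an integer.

Eccentricity of each node (its greatest distance to any other): Giulia:2, Ines:2, Juno:2, Leo:1, Omar:2, Pablo:2, Zane:2.
The maximum eccentricity is 2, realized for instance by the pair Pablo–Zane via Pablo – Leo – Zane. So the diameter is 2.

2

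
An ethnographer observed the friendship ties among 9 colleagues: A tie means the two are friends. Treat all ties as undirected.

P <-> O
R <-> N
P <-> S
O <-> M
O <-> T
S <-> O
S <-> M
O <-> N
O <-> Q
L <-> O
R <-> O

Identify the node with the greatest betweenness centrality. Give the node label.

O

Unnormalized betweenness of each node: L:0, M:0, N:0, O:49/2, P:0, Q:0, R:0, S:1/2, T:0.
O has the largest value, 49/2, making it the main broker — the node through which the most shortest paths run.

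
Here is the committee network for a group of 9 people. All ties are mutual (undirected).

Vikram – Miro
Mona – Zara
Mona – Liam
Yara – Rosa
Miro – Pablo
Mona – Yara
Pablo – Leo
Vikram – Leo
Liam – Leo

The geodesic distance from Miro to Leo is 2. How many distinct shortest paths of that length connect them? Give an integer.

The shortest distance is 2. The length-2 paths are: Miro–Pablo–Leo; Miro–Vikram–Leo.
That gives 2 distinct shortest paths.

2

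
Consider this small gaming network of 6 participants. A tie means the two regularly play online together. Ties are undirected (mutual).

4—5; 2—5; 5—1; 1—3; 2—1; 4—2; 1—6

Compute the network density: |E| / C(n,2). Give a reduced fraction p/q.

There are 7 edges and 6 nodes, so the maximum possible is C(6,2) = 15.
Density = 7/15.

7/15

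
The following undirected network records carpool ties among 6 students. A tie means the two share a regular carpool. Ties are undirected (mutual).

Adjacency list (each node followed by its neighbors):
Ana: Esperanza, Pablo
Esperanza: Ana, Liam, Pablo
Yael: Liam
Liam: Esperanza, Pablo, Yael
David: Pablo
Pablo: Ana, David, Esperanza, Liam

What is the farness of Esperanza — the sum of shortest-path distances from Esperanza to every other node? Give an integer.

7

Distances from Esperanza: Ana:1, David:2, Liam:1, Pablo:1, Yael:2.
Sum = 1 + 2 + 1 + 1 + 2 = 7.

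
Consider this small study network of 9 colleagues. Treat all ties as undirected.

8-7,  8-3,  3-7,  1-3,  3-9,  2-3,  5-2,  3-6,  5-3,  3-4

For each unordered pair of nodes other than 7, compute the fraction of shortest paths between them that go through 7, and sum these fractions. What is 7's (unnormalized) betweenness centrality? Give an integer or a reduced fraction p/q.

No shortest path between any pair of other nodes passes through 7.
Summing the contributions gives betweenness(7) = 0.

0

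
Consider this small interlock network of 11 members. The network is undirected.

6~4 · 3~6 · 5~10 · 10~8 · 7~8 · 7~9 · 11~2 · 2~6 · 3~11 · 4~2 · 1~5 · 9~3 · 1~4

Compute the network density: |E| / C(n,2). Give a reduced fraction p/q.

13/55

There are 13 edges and 11 nodes, so the maximum possible is C(11,2) = 55.
Density = 13/55.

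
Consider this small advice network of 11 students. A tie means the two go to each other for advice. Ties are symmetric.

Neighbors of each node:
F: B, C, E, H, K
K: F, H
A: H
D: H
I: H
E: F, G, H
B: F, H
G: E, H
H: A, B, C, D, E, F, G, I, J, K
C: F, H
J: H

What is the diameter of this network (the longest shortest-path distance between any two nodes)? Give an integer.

2

Eccentricity of each node (its greatest distance to any other): A:2, B:2, C:2, D:2, E:2, F:2, G:2, H:1, I:2, J:2, K:2.
The maximum eccentricity is 2, realized for instance by the pair D–B via D – H – B. So the diameter is 2.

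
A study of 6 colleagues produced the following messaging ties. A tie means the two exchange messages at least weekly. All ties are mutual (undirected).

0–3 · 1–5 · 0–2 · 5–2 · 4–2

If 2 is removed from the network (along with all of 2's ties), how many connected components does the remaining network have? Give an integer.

3

Without 2, the remaining ties split the others into: {0, 3}; {1, 5}; {4}.
That's 3 separate components.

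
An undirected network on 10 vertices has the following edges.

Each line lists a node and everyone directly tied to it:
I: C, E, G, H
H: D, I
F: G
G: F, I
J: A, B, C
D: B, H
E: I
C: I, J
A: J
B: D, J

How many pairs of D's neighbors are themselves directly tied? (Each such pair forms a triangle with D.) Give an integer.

0

D's neighbors are B and H, but none of them are tied to each other, so no triangle contains D.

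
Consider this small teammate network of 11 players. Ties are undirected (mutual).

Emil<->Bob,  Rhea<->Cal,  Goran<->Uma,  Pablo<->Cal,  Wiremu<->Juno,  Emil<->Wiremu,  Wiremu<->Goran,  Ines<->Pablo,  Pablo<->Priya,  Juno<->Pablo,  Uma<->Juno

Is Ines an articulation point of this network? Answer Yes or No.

No

Even without Ines, every remaining node can still reach every other (the residual graph is connected), so Ines is not a cut vertex.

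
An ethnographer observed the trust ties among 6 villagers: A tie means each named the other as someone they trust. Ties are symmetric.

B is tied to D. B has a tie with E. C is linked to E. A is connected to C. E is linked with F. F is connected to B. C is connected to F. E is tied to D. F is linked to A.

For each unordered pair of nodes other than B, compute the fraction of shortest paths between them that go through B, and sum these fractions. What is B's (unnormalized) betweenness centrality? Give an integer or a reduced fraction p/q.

Pairs whose geodesics pass through B — F–D: 1/2; A–D: 1/3.
All other pairs contribute 0.
Summing the contributions gives betweenness(B) = 5/6.

5/6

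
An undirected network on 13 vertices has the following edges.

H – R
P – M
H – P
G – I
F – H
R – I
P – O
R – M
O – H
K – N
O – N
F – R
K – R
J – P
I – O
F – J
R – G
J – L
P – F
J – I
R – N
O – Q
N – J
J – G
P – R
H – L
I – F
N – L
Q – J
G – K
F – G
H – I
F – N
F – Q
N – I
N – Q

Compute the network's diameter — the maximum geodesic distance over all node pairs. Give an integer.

3

Eccentricity of each node (its greatest distance to any other): F:2, G:2, H:2, I:2, J:2, K:2, L:3, M:3, N:2, O:2, P:2, Q:3, R:2.
The maximum eccentricity is 3, realized for instance by the pair M–L via M – R – H – L. So the diameter is 3.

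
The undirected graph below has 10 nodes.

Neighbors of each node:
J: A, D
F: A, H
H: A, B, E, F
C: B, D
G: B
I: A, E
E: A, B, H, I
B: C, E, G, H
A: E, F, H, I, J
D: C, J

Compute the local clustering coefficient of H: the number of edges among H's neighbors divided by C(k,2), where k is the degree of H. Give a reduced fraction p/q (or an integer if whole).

1/2

H's neighbors: A, B, E, and F (k = 4).
Possible neighbor pairs: C(4,2) = 6. Edges among them: A–E, A–F, B–E → e = 3.
Clustering(H) = 3/6 = 1/2.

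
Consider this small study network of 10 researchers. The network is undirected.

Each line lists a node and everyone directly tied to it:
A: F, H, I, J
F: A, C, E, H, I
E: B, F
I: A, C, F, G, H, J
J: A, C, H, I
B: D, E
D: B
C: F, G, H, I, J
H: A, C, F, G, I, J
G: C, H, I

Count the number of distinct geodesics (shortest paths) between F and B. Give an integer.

The shortest distance is 2, and the only length-2 path is F–E–B. So there is exactly 1 shortest path.

1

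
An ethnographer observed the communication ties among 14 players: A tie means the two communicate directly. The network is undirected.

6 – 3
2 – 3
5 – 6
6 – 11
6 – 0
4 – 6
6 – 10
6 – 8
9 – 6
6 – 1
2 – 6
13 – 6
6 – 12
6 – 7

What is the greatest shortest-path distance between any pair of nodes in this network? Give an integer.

2

Eccentricity of each node (its greatest distance to any other): 0:2, 1:2, 2:2, 3:2, 4:2, 5:2, 6:1, 7:2, 8:2, 9:2, 10:2, 11:2, 12:2, 13:2.
The maximum eccentricity is 2, realized for instance by the pair 1–13 via 1 – 6 – 13. So the diameter is 2.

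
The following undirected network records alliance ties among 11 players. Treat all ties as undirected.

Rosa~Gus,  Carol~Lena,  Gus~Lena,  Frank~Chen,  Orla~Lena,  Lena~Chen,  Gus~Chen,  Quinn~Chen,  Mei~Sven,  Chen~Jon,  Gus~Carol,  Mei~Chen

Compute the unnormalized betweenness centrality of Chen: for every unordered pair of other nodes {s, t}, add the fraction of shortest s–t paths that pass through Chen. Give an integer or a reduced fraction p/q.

34

Pairs whose geodesics pass through Chen — Gus–Jon: 1; Gus–Sven: 1; Gus–Frank: 1; Gus–Mei: 1; Gus–Quinn: 1; Jon–Sven: 1; Jon–Orla: 1; Jon–Lena: 1; Jon–Carol: 2/2; Jon–Frank: 1; Jon–Mei: 1; Jon–Quinn: 1; Jon–Rosa: 1; Sven–Orla: 1 … (+20 more pairs).
All other pairs contribute 0.
Summing the contributions gives betweenness(Chen) = 34.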